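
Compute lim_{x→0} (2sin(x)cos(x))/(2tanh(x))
Both numerator and denominator → 0 as x → 0; this is a 0/0 indeterminate form.
Expand each to leading order near x = 0: numerator ~ 2·x, denominator ~ 2·x.
The limit of the ratio is 1.

Final answer: 1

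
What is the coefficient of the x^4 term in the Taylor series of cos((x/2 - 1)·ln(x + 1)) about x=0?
Expand to order 4: cos((x/2 - 1)·ln(x + 1)) = -25·x^4/24 + x^3 - x^2/2 + 1 + O(x^5).
The coefficient of x^4 is -25/24.

Final answer: -25/24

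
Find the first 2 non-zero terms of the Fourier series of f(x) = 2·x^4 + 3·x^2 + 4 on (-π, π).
(84 - 16·π^2)·cos(x) + 4 + π^2 + 2·π^4/5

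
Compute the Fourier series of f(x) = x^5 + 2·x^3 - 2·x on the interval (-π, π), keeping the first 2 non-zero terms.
(-36·π^2 + 2·π^4 + 212)·sin(x) + (-π^4 - 5/2 + 3·π^2)·sin(2·x)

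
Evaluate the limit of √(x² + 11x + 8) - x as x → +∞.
This is an ∞ − ∞ indeterminate form.
Multiply and divide by the conjugate √(x²+11x + 8) + x; the x² terms cancel, leaving (11x + 8)/(√(x²+11x + 8)+x) → 11/2.
Limit = 11/2.

Final answer: 11/2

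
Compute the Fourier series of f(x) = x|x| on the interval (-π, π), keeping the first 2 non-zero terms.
(-8 + 2·π^2)·sin(x)/π - π·sin(2·x)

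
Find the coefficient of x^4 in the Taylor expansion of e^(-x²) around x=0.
Expand to order 4: e^(-x²) = x^4/2 - x^2 + 1 + O(x^5).
The coefficient of x^4 is 1/2.

Final answer: 1/2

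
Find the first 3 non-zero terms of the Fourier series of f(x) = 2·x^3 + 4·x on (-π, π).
(-16 + 4·π^2)·sin(x) + (-2·π^2 - 1)·sin(2·x) + (16/9 + 4·π^2/3)·sin(3·x)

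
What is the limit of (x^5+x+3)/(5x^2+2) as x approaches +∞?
This is an ∞/∞ indeterminate form as x → +∞.
Divide numerator and denominator by x^5 and let the lower-order terms vanish; the numerator's degree 5 exceeds the denominator's degree 2, so the quotient diverges.
Limit = ∞.

Final answer: ∞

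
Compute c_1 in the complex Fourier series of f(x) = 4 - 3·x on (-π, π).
Compute the real Fourier coefficients first: a_1 = 0, b_1 = -6.
Then c_1 = (a_1 − i·b_1)/2 = 3·i.

Final answer: 3·i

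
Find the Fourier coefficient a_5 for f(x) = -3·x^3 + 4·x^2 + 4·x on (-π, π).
a_5 = (1/π) ∫_{-π}^{π} f(x)·cos(5x) dx.
Evaluate the integral (use parity and integration by parts as needed): a_5 = -16/25.

Final answer: -16/25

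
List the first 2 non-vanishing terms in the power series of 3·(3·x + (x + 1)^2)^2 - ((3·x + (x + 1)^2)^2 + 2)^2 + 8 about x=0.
2 - 30·x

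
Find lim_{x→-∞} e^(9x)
Evaluate the dominant behaviour as x → -∞; each term tends to a finite value or vanishes.
Limit = 0.

Final answer: 0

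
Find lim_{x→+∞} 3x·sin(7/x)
As x → +∞: let u = 7/x → 0⁺; then 3·x·sin(7/x) = 3·7·sin(u)/u → 3·7·1 = 21.
Limit = 21.

Final answer: 21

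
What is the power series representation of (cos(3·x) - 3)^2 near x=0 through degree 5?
27·x^4/4 + 18·x^2 + 4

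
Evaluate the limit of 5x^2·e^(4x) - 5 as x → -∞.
The product is a 0·∞ indeterminate form at x → -∞.
Rewrite the product as 5x^2 / e^(-4x) (an ∞/∞ form) and apply L'Hôpital, or use the standard hierarchy e^(4|x|) ≫ |x^2| as x → -∞.
The indeterminate product → 0, so the limit = -5.

Final answer: -5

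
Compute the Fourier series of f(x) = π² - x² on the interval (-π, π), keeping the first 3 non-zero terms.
4·cos(x) - cos(2·x) + 2·π^2/3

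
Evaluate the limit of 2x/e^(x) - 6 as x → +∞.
The quotient is an ∞/∞ indeterminate form as x → +∞.
The exponential denominator e^(x) dominates the polynomial numerator (e^x ≫ x as x → ∞), so the quotient → 0.
Adding the constant: 0 - 6 = -6. Limit = -6.

Final answer: -6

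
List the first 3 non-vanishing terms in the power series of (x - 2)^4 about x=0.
24·x^2 - 32·x + 16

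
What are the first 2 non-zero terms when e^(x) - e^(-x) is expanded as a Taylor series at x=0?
x^3/3 + 2·x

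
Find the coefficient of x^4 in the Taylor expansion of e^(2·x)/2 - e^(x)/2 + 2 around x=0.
Expand to order 4: e^(2·x)/2 - e^(x)/2 + 2 = 5·x^4/16 + 7·x^3/12 + 3·x^2/4 + x/2 + 2 + O(x^5).
The coefficient of x^4 is 5/16.

Final answer: 5/16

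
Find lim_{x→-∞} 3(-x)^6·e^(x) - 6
The product is a 0·∞ indeterminate form at x → -∞.
Rewrite the product as 3(-x)^6 / e^(-x) (an ∞/∞ form) and apply L'Hôpital, or use the standard hierarchy e^(|x|) ≫ |(-x)^6| as x → -∞.
The indeterminate product → 0, so the limit = -6.

Final answer: -6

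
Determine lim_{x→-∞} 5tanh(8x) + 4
Evaluate the dominant behaviour as x → -∞; each term tends to a finite value or vanishes.
Limit = -1.

Final answer: -1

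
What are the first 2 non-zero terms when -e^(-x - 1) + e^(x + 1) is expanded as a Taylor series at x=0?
x·(e^(-1) + e) - e^(-1) + e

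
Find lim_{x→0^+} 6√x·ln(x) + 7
The product is a 0·∞ indeterminate form at x → 0⁺.
Rewrite the product as 6·ln(x) / x^(-1/2) and apply L'Hôpital, or use the standard hierarchy x^(-1/2) ≫ |ln x| as x → 0⁺.
The indeterminate product → 0, so the limit = 7.

Final answer: 7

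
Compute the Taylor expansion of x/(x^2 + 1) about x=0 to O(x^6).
x^5 - x^3 + x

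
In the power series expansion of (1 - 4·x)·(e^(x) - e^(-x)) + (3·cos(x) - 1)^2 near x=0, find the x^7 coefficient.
Expand to order 7: (1 - 4·x)·(e^(x) - e^(-x)) + (3·cos(x) - 1)^2 = x^7/2520 - 11·x^6/24 + x^5/60 + 17·x^4/12 + x^3/3 - 14·x^2 + 2·x + 4 + O(x^8).
The coefficient of x^7 is 1/2520.

Final answer: 1/2520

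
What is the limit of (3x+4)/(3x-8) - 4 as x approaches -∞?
Evaluate the dominant behaviour as x → -∞; each term tends to a finite value or vanishes.
Limit = -3.

Final answer: -3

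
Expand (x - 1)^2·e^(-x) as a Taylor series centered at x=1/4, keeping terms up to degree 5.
9·e^(-1/4)/16 - 33·e^(-1/4)·(x - 1/4)/16 + 89·e^(-1/4)·(x - 1/4)^2/32 - 59·e^(-1/4)·(x - 1/4)^3/32 + 99·e^(-1/4)·(x - 1/4)^4/128 - 449·e^(-1/4)·(x - 1/4)^5/1920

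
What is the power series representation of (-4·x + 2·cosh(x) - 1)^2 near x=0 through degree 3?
-8·x^3 + 18·x^2 - 8·x + 1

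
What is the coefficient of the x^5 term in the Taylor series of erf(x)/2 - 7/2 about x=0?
Expand to order 5: erf(x)/2 - 7/2 = x^5/(10·√(π)) - x^3/(3·√(π)) + x/√(π) - 7/2 + O(x^6).
The coefficient of x^5 is 1/(10·√(π)).

Final answer: 1/(10·√(π))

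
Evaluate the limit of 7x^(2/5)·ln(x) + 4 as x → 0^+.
The product is a 0·∞ indeterminate form at x → 0⁺.
Rewrite the product as 7·ln(x) / x^(-2/5) and apply L'Hôpital, or use the standard hierarchy x^(-2/5) ≫ |ln x| as x → 0⁺.
The indeterminate product → 0, so the limit = 4.

Final answer: 4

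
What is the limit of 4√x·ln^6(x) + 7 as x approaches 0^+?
The product is a 0·∞ indeterminate form at x → 0⁺.
Rewrite the product as 4·ln^6(x) / x^(-1/2) and apply L'Hôpital, or use the standard hierarchy x^(-1/2) ≫ |ln x|^6 as x → 0⁺.
The indeterminate product → 0, so the limit = 7.

Final answer: 7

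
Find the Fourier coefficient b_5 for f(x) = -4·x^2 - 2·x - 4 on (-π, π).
b_5 = (1/π) ∫_{-π}^{π} f(x)·sin(5x) dx.
Evaluate the integral (use parity and integration by parts as needed): b_5 = -4/5.

Final answer: -4/5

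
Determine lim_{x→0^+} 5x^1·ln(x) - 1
The product is a 0·∞ indeterminate form at x → 0⁺.
Rewrite the product as 5·ln(x) / x^(-1) and apply L'Hôpital, or use the standard hierarchy x^(-1) ≫ |ln x| as x → 0⁺.
The indeterminate product → 0, so the limit = -1.

Final answer: -1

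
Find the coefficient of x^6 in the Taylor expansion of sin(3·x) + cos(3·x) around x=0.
Expand to order 6: sin(3·x) + cos(3·x) = -81·x^6/80 + 81·x^5/40 + 27·x^4/8 - 9·x^3/2 - 9·x^2/2 + 3·x + 1 + O(x^7).
The coefficient of x^6 is -81/80.

Final answer: -81/80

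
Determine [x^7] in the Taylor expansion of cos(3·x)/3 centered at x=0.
Expand to order 7: cos(3·x)/3 = -27·x^6/80 + 9·x^4/8 - 3·x^2/2 + 1/3 + O(x^8).
The coefficient of x^7 is 0.

Final answer: 0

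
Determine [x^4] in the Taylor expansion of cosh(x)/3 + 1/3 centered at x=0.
Expand to order 4: cosh(x)/3 + 1/3 = x^4/72 + x^2/6 + 2/3 + O(x^5).
The coefficient of x^4 is 1/72.

Final answer: 1/72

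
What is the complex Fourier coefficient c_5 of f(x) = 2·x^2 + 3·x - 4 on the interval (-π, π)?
Compute the real Fourier coefficients first: a_5 = -8/25, b_5 = 6/5.
Then c_5 = (a_5 − i·b_5)/2 = -4/25 - 3·i/5.

Final answer: -4/25 - 3·i/5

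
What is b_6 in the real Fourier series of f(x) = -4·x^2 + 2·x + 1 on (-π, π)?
b_6 = (1/π) ∫_{-π}^{π} f(x)·sin(6x) dx.
Evaluate the integral (use parity and integration by parts as needed): b_6 = -2/3.

Final answer: -2/3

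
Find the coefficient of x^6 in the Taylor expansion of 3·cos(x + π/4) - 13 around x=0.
Expand to order 6: 3·cos(x + π/4) - 13 = -√(2)·x^6/480 - √(2)·x^5/80 + √(2)·x^4/16 + √(2)·x^3/4 - 3·√(2)·x^2/4 - 3·√(2)·x/2 - 13 + 3·√(2)/2 + O(x^7).
The coefficient of x^6 is -√(2)/480.

Final answer: -√(2)/480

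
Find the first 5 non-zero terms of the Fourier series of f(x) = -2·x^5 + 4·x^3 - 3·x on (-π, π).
(-534 - 4·π^4 + 88·π^2)·sin(x) + (-14·π^2 + 24 + 2·π^4)·sin(2·x) + (-4·π^4/3 - 466/81 + 152·π^2/27)·sin(3·x) + (-13·π^2/4 + 87/32 + π^4)·sin(4·x) + (-4·π^4/5 - 1086/625 + 56·π^2/25)·sin(5·x)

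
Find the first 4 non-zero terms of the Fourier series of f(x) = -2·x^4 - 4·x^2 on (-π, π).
(-80 + 16·π^2)·cos(x) + (2 - 4·π^2)·cos(2·x) + (16/27 + 16·π^2/9)·cos(3·x) - 2·π^4/5 - 4·π^2/3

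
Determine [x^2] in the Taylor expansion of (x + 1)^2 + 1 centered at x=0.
Expand to order 2: (x + 1)^2 + 1 = x^2 + 2·x + 2 + O(x^3).
The coefficient of x^2 is 1.

Final answer: 1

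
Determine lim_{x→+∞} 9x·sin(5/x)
As x → +∞: let u = 5/x → 0⁺; then 9·x·sin(5/x) = 9·5·sin(u)/u → 9·5·1 = 45.
Limit = 45.

Final answer: 45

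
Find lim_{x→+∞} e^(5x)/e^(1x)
This is an ∞/∞ indeterminate form as x → +∞.
Rewrite e^(5x)/e^(1x) = e^((5−1)x) = e^(4x); the exponent coefficient is 4 > 0 so e^(4x) → ∞.
Limit = ∞.

Final answer: ∞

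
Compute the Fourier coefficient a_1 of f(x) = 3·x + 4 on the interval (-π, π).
a_1 = (1/π) ∫_{-π}^{π} f(x)·cos(1x) dx.
Evaluate the integral (use parity and integration by parts as needed): a_1 = 0.

Final answer: 0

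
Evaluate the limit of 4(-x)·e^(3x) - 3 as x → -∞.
The product is a 0·∞ indeterminate form at x → -∞.
Rewrite the product as 4(-x) / e^(-3x) (an ∞/∞ form) and apply L'Hôpital, or use the standard hierarchy e^(3|x|) ≫ |(-x)| as x → -∞.
The indeterminate product → 0, so the limit = -3.

Final answer: -3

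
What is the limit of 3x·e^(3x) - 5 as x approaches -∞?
The product is a 0·∞ indeterminate form at x → -∞.
Rewrite the product as 3x / e^(-3x) (an ∞/∞ form) and apply L'Hôpital, or use the standard hierarchy e^(3|x|) ≫ |x| as x → -∞.
The indeterminate product → 0, so the limit = -5.

Final answer: -5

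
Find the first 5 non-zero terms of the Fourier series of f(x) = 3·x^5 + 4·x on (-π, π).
(-120·π^2 + 6·π^4 + 728)·sin(x) + (-3·π^4 - 53/2 + 15·π^2)·sin(2·x) + (-40·π^2/9 + 152/27 + 2·π^4)·sin(3·x) + (-3·π^4/2 - 173/64 + 15·π^2/8)·sin(4·x) + (-24·π^2/25 + 1144/625 + 6·π^4/5)·sin(5·x)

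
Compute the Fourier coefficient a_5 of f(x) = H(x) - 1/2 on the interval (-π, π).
a_5 = (1/π) ∫_{-π}^{π} f(x)·cos(5x) dx.
Evaluate the integral (use parity and integration by parts as needed): a_5 = 0.

Final answer: 0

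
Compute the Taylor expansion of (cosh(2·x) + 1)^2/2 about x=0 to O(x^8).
68·x^6/45 + 10·x^4/3 + 4·x^2 + 2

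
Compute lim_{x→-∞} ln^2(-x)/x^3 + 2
The quotient is an ∞/∞ indeterminate form as x → -∞.
Compare growth rates of the dominant terms (exponentials ≫ polynomials ≫ logarithms), or apply L'Hôpital's rule; the quotient → 0.
Adding the constant: 0 + 2 = 2. Limit = 2.

Final answer: 2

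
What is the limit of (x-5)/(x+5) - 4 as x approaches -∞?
Evaluate the dominant behaviour as x → -∞; each term tends to a finite value or vanishes.
Limit = -3.

Final answer: -3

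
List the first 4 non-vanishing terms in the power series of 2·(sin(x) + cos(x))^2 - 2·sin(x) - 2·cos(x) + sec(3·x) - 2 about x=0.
-7·x^3/3 + 11·x^2/2 + 2·x - 1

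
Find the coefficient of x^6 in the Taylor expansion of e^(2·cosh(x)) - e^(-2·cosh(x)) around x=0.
Expand to order 6: e^(2·cosh(x)) - e^(-2·cosh(x)) = x^6·(31·e^(-2)/360 + 91·e^(2)/360) + x^4·(-5·e^(-2)/12 + 7·e^(2)/12) + x^2·(e^(-2) + e^(2)) - e^(-2) + e^(2) + O(x^7).
The coefficient of x^6 is 31·e^(-2)/360 + 91·e^(2)/360.

Final answer: 31·e^(-2)/360 + 91·e^(2)/360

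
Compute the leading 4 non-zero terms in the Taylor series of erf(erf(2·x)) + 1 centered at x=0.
x^5·(64/(5·π) + 1024/(5·π^3) + 512/(3·π^2)) + x^3·(-128/(3·π^2) - 32/(3·π)) + 8·x/π + 1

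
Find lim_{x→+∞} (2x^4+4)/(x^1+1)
This is an ∞/∞ indeterminate form as x → +∞.
Divide numerator and denominator by x^4 and let the lower-order terms vanish; the numerator's degree 4 exceeds the denominator's degree 1, so the quotient diverges.
Limit = ∞.

Final answer: ∞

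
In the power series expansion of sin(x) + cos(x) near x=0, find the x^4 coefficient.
Expand to order 4: sin(x) + cos(x) = x^4/24 - x^3/6 - x^2/2 + x + 1 + O(x^5).
The coefficient of x^4 is 1/24.

Final answer: 1/24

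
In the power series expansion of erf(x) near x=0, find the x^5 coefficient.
Expand to order 5: erf(x) = x^5/(5·√(π)) - 2·x^3/(3·√(π)) + 2·x/√(π) + O(x^6).
The coefficient of x^5 is 1/(5·√(π)).

Final answer: 1/(5·√(π))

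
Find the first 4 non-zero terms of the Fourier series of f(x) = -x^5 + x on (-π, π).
(-238 - 2·π^4 + 40·π^2)·sin(x) + (-5·π^2 + 13/2 + π^4)·sin(2·x) + (-2·π^4/3 - 26/81 + 40·π^2/27)·sin(3·x) + (-5·π^2/8 - 17/64 + π^4/2)·sin(4·x)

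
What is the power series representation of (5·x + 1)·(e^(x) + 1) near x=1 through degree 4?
6 + 6·e + (5 + 11·e)·(x - 1) + 8·e·(x - 1)^2 + 7·e·(x - 1)^3/2 + 13·e·(x - 1)^4/12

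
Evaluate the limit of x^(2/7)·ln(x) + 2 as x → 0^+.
The product is a 0·∞ indeterminate form at x → 0⁺.
Rewrite the product as ln(x) / x^(-2/7) and apply L'Hôpital, or use the standard hierarchy x^(-2/7) ≫ |ln x| as x → 0⁺.
The indeterminate product → 0, so the limit = 2.

Final answer: 2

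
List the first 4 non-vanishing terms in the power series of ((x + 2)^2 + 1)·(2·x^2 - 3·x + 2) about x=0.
2·x^4 + 5·x^3 - 7·x + 10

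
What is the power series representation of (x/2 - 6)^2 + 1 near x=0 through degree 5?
x^2/4 - 6·x + 37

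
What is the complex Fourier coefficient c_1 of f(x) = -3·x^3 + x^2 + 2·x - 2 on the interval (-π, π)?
Compute the real Fourier coefficients first: a_1 = -4, b_1 = 40 - 6·π^2.
Then c_1 = (a_1 − i·b_1)/2 = -2 - 20·i + 3·i·π^2.

Final answer: -2 - 20·i + 3·i·π^2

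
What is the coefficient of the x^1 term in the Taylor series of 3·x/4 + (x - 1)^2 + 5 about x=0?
Expand to order 1: 3·x/4 + (x - 1)^2 + 5 = 6 - 5·x/4 + O(x^2).
The coefficient of x^1 is -5/4.

Final answer: -5/4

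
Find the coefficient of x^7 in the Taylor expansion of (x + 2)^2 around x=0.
Expand to order 7: (x + 2)^2 = x^2 + 4·x + 4 + O(x^8).
The coefficient of x^7 is 0.

Final answer: 0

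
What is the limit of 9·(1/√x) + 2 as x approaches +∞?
Evaluate the dominant behaviour as x → +∞; each term tends to a finite value or vanishes.
Limit = 2.

Final answer: 2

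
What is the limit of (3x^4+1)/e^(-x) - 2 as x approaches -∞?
The quotient is an ∞/∞ indeterminate form as x → -∞.
Compare growth rates of the dominant terms (exponentials ≫ polynomials ≫ logarithms), or apply L'Hôpital's rule; the quotient → 0.
Adding the constant: 0 - 2 = -2. Limit = -2.

Final answer: -2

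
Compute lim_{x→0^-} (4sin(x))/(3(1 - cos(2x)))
Both numerator and denominator → 0 as x → 0^-; this is a 0/0 indeterminate form.
Expand each to leading order near x = 0: numerator ~ 4·x, denominator ~ 6·x^2.
The limit of the ratio is -∞.

Final answer: -∞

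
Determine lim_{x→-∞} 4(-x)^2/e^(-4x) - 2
The quotient is an ∞/∞ indeterminate form as x → -∞.
Compare growth rates of the dominant terms (exponentials ≫ polynomials ≫ logarithms), or apply L'Hôpital's rule; the quotient → 0.
Adding the constant: 0 - 2 = -2. Limit = -2.

Final answer: -2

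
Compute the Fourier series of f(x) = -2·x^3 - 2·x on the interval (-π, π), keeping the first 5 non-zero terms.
(20 - 4·π^2)·sin(x) + (-1 + 2·π^2)·sin(2·x) + (-4·π^2/3 - 4/9)·sin(3·x) + (5/8 + π^2)·sin(4·x) + (-4·π^2/5 - 76/125)·sin(5·x)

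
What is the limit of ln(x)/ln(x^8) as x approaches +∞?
This is an ∞/∞ indeterminate form as x → +∞.
Write ln(x^8) = 8·ln(x), reducing the quotient to 1/8.
Limit = 1/8.

Final answer: 1/8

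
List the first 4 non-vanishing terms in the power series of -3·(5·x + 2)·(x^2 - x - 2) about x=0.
-15·x^3 + 9·x^2 + 36·x + 12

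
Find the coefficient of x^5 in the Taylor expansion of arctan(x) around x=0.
Expand to order 5: arctan(x) = x^5/5 - x^3/3 + x + O(x^6).
The coefficient of x^5 is 1/5.

Final answer: 1/5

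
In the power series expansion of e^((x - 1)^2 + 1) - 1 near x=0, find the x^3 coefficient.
Expand to order 3: e^((x - 1)^2 + 1) - 1 = -10·x^3·e^(2)/3 + 3·x^2·e^(2) - 2·x·e^(2) - 1 + e^(2) + O(x^4).
The coefficient of x^3 is -10·e^(2)/3.

Final answer: -10·e^(2)/3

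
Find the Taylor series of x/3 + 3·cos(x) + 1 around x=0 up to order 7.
-x^6/240 + x^4/8 - 3·x^2/2 + x/3 + 4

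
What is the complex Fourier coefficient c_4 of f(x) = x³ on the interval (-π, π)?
Compute the real Fourier coefficients first: a_4 = 0, b_4 = 3/16 - π^2/2.
Then c_4 = (a_4 − i·b_4)/2 = -3·i/32 + i·π^2/4.

Final answer: -3·i/32 + i·π^2/4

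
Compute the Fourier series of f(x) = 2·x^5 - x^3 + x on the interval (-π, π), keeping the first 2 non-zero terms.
(-82·π^2 + 4·π^4 + 494)·sin(x) + (-2·π^4 - 35/2 + 11·π^2)·sin(2·x)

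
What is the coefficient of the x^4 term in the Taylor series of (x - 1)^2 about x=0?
Expand to order 4: (x - 1)^2 = x^2 - 2·x + 1 + O(x^5).
The coefficient of x^4 is 0.

Final answer: 0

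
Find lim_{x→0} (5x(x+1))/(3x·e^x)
Both numerator and denominator → 0 as x → 0; this is a 0/0 indeterminate form.
Expand each to leading order near x = 0: numerator ~ 5·x, denominator ~ 3·x.
The limit of the ratio is 5/3.

Final answer: 5/3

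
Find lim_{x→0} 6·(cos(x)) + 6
Direct substitution at x = 0 gives 12.

Final answer: 12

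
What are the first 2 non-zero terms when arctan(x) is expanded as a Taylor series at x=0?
-x^3/3 + x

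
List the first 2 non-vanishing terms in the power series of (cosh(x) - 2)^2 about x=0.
1 - x^2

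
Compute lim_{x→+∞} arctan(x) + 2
Evaluate the dominant behaviour as x → +∞; each term tends to a finite value or vanishes.
Limit = π/2 + 2.

Final answer: π/2 + 2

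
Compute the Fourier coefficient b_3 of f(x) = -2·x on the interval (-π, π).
b_3 = (1/π) ∫_{-π}^{π} f(x)·sin(3x) dx.
Evaluate the integral (use parity and integration by parts as needed): b_3 = -4/3.

Final answer: -4/3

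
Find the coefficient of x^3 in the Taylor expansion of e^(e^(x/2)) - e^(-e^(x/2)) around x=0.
Expand to order 3: e^(e^(x/2)) - e^(-e^(x/2)) = x^3·(-e^(-1)/48 + 5·e/48) + e·x^2/4 + x·(e^(-1)/2 + e/2) - e^(-1) + e + O(x^4).
The coefficient of x^3 is -e^(-1)/48 + 5·e/48.

Final answer: -e^(-1)/48 + 5·e/48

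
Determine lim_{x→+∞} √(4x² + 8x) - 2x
As x → +∞: multiply by the conjugate to get (8x)/(√(4x²+8x)+2x); the denominator ~ 4x, so the limit is 8/4 = 2.
Limit = 2.

Final answer: 2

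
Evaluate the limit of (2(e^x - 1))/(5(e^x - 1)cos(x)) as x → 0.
Both numerator and denominator → 0 as x → 0; this is a 0/0 indeterminate form.
Expand each to leading order near x = 0: numerator ~ 2·x, denominator ~ 5·x.
The limit of the ratio is 2/5.

Final answer: 2/5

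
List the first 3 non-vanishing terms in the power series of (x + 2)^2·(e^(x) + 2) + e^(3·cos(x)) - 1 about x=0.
x^2·(9 - 3·e^(3)/2) + 16·x + 11 + e^(3)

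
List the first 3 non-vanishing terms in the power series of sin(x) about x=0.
x^5/120 - x^3/6 + x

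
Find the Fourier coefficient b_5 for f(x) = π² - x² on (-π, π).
b_5 = (1/π) ∫_{-π}^{π} f(x)·sin(5x) dx.
Evaluate the integral (use parity and integration by parts as needed): b_5 = 0.

Final answer: 0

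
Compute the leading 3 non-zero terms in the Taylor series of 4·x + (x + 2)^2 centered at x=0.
x^2 + 8·x + 4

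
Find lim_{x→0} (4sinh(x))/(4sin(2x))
Both numerator and denominator → 0 as x → 0; this is a 0/0 indeterminate form.
Expand each to leading order near x = 0: numerator ~ 4·x, denominator ~ 8·x.
The limit of the ratio is 1/2.

Final answer: 1/2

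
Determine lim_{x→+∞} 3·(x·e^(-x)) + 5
Evaluate the dominant behaviour as x → +∞; each term tends to a finite value or vanishes.
Limit = 5.

Final answer: 5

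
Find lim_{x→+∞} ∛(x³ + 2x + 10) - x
This is an ∞ − ∞ indeterminate form.
Multiply by (A² + AB + B²)/(A² + AB + B²) where A = ∛(x³+2x + 10), B = x to use A³ − B³ = (A−B)(A²+AB+B²); the x³ terms cancel, leaving (2x + 10)/(A²+AB+B²) with denominator ~ 3x², so the limit is 0.
Limit = 0.

Final answer: 0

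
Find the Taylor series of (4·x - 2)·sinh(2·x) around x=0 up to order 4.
16·x^4/3 - 8·x^3/3 + 8·x^2 - 4·x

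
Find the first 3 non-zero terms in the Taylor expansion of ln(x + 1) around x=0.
x^3/3 - x^2/2 + x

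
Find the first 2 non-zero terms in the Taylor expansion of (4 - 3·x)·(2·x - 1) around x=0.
11·x - 4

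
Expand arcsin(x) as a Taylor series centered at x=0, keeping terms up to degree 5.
3·x^5/40 + x^3/6 + x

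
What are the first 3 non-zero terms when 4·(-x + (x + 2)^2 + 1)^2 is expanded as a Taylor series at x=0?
76·x^2 + 120·x + 100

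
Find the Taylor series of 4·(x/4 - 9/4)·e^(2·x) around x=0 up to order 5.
-26·x^5/15 - 14·x^4/3 - 10·x^3 - 16·x^2 - 17·x - 9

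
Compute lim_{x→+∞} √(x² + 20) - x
This is an ∞ − ∞ indeterminate form.
Multiply and divide by the conjugate √(x²+20) + x; the x² terms cancel, leaving 20/(√(x²+20)+x) → 0.
Limit = 0.

Final answer: 0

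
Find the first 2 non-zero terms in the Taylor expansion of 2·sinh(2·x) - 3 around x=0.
4·x - 3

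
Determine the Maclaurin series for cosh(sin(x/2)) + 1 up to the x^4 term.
-x^4/128 + x^2/8 + 2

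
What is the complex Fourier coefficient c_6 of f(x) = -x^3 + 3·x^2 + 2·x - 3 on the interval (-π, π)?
Compute the real Fourier coefficients first: a_6 = 1/3, b_6 = -13/18 + π^2/3.
Then c_6 = (a_6 − i·b_6)/2 = 1/6 - i·π^2/6 + 13·i/36.

Final answer: 1/6 - i·π^2/6 + 13·i/36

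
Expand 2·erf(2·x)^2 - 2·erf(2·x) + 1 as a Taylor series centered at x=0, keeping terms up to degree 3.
32·x^3/(3·√(π)) + 32·x^2/π - 8·x/√(π) + 1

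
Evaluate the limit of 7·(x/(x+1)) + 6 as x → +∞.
Evaluate the dominant behaviour as x → +∞; each term tends to a finite value or vanishes.
Limit = 13.

Final answer: 13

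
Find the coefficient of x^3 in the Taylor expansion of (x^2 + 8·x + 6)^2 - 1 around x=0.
Expand to order 3: (x^2 + 8·x + 6)^2 - 1 = 16·x^3 + 76·x^2 + 96·x + 35 + O(x^4).
The coefficient of x^3 is 16.

Final answer: 16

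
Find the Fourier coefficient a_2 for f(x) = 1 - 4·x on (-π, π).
a_2 = (1/π) ∫_{-π}^{π} f(x)·cos(2x) dx.
Evaluate the integral (use parity and integration by parts as needed): a_2 = 0.

Final answer: 0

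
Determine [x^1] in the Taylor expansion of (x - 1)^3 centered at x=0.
Expand to order 1: (x - 1)^3 = 3·x - 1 + O(x^2).
The coefficient of x^1 is 3.

Final answer: 3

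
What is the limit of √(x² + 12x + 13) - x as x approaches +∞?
This is an ∞ − ∞ indeterminate form.
Multiply and divide by the conjugate √(x²+12x + 13) + x; the x² terms cancel, leaving (12x + 13)/(√(x²+12x + 13)+x) → 12/2 = 6.
Limit = 6.

Final answer: 6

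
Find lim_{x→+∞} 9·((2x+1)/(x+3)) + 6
Evaluate the dominant behaviour as x → +∞; each term tends to a finite value or vanishes.
Limit = 24.

Final answer: 24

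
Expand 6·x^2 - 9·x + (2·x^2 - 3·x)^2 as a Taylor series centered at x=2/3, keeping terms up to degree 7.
-170/81 - 7·(x - 2/3)/27 + 5·(x - 2/3)^2/3 - 4·(x - 2/3)^3/3 + 4·(x - 2/3)^4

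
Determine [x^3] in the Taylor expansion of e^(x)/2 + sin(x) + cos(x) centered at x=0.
Expand to order 3: e^(x)/2 + sin(x) + cos(x) = -x^3/12 - x^2/4 + 3·x/2 + 3/2 + O(x^4).
The coefficient of x^3 is -1/12.

Final answer: -1/12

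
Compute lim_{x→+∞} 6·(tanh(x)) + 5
Evaluate the dominant behaviour as x → +∞; each term tends to a finite value or vanishes.
Limit = 11.

Final answer: 11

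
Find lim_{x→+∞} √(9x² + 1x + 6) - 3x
As x → +∞: multiply by the conjugate to get (1x+6)/(√(9x²+1x+6)+3x); the denominator ~ 6x, so the limit is 1/6.
Limit = 1/6.

Final answer: 1/6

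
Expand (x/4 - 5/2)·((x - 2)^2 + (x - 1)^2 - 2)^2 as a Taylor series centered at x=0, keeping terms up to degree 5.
x^5 - 16·x^4 + 72·x^3 - 129·x^2 + 369·x/4 - 45/2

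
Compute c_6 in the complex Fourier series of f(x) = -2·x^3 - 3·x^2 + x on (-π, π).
Compute the real Fourier coefficients first: a_6 = -1/3, b_6 = -4/9 + 2·π^2/3.
Then c_6 = (a_6 − i·b_6)/2 = -1/6 - i·π^2/3 + 2·i/9.

Final answer: -1/6 - i·π^2/3 + 2·i/9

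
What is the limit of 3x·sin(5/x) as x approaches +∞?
As x → +∞: let u = 5/x → 0⁺; then 3·x·sin(5/x) = 3·5·sin(u)/u → 3·5·1 = 15.
Limit = 15.

Final answer: 15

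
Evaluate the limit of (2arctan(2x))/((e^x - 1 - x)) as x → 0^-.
Both numerator and denominator → 0 as x → 0^-; this is a 0/0 indeterminate form.
Expand each to leading order near x = 0: numerator ~ 4·x, denominator ~ x^2/2.
The limit of the ratio is -∞.

Final answer: -∞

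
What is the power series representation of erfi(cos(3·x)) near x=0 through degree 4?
189·e·x^4/(4·√(π)) - 9·e·x^2/√(π) + erfi(1)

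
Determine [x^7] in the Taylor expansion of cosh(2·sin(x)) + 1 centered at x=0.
Expand to order 7: cosh(2·sin(x)) + 1 = -4·x^6/15 + 2·x^2 + 2 + O(x^8).
The coefficient of x^7 is 0.

Final answer: 0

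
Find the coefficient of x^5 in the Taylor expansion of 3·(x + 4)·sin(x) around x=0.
Expand to order 5: 3·(x + 4)·sin(x) = x^5/10 - x^4/2 - 2·x^3 + 3·x^2 + 12·x + O(x^6).
The coefficient of x^5 is 1/10.

Final answer: 1/10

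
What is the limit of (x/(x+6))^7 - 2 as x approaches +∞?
As x → +∞: x/(x+6) = 1/(1 + 6/x) → 1, and the 7th power of a limit-1 base also → 1; with the additive constant, 1 - 2 = -1.
Limit = -1.

Final answer: -1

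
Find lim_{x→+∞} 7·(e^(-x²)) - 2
Evaluate the dominant behaviour as x → +∞; each term tends to a finite value or vanishes.
Limit = -2.

Final answer: -2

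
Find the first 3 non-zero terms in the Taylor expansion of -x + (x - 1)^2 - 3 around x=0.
x^2 - 3·x - 2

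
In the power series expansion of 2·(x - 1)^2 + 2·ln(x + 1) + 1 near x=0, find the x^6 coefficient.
Expand to order 6: 2·(x - 1)^2 + 2·ln(x + 1) + 1 = -x^6/3 + 2·x^5/5 - x^4/2 + 2·x^3/3 + x^2 - 2·x + 3 + O(x^7).
The coefficient of x^6 is -1/3.

Final answer: -1/3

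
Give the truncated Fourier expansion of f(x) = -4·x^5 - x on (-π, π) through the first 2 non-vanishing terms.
(-962 - 8·π^4 + 160·π^2)·sin(x) + (-20·π^2 + 31 + 4·π^4)·sin(2·x)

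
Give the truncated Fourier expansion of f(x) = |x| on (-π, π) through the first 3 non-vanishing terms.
-4·cos(x)/π - 4·cos(3·x)/(9·π) + π/2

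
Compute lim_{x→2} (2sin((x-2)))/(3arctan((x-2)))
Both numerator and denominator → 0 as x → 2; this is a 0/0 indeterminate form.
Expand each to leading order near x = 2: numerator ~ 2·(x - 2), denominator ~ 3·(x - 2).
The limit of the ratio is 2/3.

Final answer: 2/3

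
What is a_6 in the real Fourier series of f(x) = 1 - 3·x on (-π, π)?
a_6 = (1/π) ∫_{-π}^{π} f(x)·cos(6x) dx.
Evaluate the integral (use parity and integration by parts as needed): a_6 = 0.

Final answer: 0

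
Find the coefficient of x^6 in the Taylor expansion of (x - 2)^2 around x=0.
Expand to order 6: (x - 2)^2 = x^2 - 4·x + 4 + O(x^7).
The coefficient of x^6 is 0.

Final answer: 0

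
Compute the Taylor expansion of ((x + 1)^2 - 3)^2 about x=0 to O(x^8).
x^4 + 4·x^3 - 8·x + 4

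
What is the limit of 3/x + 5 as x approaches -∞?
Evaluate the dominant behaviour as x → -∞; each term tends to a finite value or vanishes.
Limit = 5.

Final answer: 5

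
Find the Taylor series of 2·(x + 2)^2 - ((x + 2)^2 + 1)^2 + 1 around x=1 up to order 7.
-81 - 108·(x - 1) - 54·(x - 1)^2 - 12·(x - 1)^3 - (x - 1)^4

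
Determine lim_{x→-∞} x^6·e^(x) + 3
The product is a 0·∞ indeterminate form at x → -∞.
Rewrite the product as x^6 / e^(-x) (an ∞/∞ form) and apply L'Hôpital, or use the standard hierarchy e^(|x|) ≫ |x^6| as x → -∞.
The indeterminate product → 0, so the limit = 3.

Final answer: 3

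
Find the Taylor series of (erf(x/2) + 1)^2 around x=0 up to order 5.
x^5/(80·√(π)) - x^4/(6·π) - x^3/(6·√(π)) + x^2/π + 2·x/√(π) + 1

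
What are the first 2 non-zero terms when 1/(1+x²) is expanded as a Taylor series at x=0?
1 - x^2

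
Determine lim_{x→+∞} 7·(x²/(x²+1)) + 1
Evaluate the dominant behaviour as x → +∞; each term tends to a finite value or vanishes.
Limit = 8.

Final answer: 8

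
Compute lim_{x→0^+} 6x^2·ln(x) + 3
The product is a 0·∞ indeterminate form at x → 0⁺.
Rewrite the product as 6·ln(x) / x^(-2) and apply L'Hôpital, or use the standard hierarchy x^(-2) ≫ |ln x| as x → 0⁺.
The indeterminate product → 0, so the limit = 3.

Final answer: 3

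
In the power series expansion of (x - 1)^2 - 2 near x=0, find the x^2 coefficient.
Expand to order 2: (x - 1)^2 - 2 = x^2 - 2·x - 1 + O(x^3).
The coefficient of x^2 is 1.

Final answer: 1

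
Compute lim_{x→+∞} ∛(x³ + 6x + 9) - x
This is an ∞ − ∞ indeterminate form.
Multiply by (A² + AB + B²)/(A² + AB + B²) where A = ∛(x³+6x + 9), B = x to use A³ − B³ = (A−B)(A²+AB+B²); the x³ terms cancel, leaving (6x + 9)/(A²+AB+B²) with denominator ~ 3x², so the limit is 0.
Limit = 0.

Final answer: 0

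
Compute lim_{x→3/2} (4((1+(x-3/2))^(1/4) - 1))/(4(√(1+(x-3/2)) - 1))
Both numerator and denominator → 0 as x → 3/2; this is a 0/0 indeterminate form.
Expand each to leading order near x = 3/2: numerator ~ (x - 3/2), denominator ~ 2·(x - 3/2).
The limit of the ratio is 1/2.

Final answer: 1/2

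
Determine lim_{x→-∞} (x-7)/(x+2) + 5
Evaluate the dominant behaviour as x → -∞; each term tends to a finite value or vanishes.
Limit = 6.

Final answer: 6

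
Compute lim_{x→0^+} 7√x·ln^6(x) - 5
The product is a 0·∞ indeterminate form at x → 0⁺.
Rewrite the product as 7·ln^6(x) / x^(-1/2) and apply L'Hôpital, or use the standard hierarchy x^(-1/2) ≫ |ln x|^6 as x → 0⁺.
The indeterminate product → 0, so the limit = -5.

Final answer: -5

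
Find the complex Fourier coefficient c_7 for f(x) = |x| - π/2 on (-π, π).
Compute the real Fourier coefficients first: a_7 = -4/(49·π), b_7 = 0.
Then c_7 = (a_7 − i·b_7)/2 = -2/(49·π).

Final answer: -2/(49·π)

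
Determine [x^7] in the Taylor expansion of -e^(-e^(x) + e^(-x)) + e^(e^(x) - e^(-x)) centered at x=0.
989/1260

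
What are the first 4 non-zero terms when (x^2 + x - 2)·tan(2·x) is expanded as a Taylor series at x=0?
8·x^4/3 - 10·x^3/3 + 2·x^2 - 4·x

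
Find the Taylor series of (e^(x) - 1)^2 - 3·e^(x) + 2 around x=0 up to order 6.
59·x^6/720 + 9·x^5/40 + 11·x^4/24 + x^3/2 - x^2/2 - 3·x - 1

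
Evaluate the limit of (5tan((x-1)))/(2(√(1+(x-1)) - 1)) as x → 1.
Both numerator and denominator → 0 as x → 1; this is a 0/0 indeterminate form.
Expand each to leading order near x = 1: numerator ~ 5·(x - 1), denominator ~ (x - 1).
The limit of the ratio is 5.

Final answer: 5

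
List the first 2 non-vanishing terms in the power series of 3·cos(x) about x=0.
3 - 3·x^2/2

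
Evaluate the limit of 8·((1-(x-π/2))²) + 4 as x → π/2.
Direct substitution at x = π/2 gives 12.

Final answer: 12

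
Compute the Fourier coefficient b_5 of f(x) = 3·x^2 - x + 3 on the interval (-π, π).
b_5 = (1/π) ∫_{-π}^{π} f(x)·sin(5x) dx.
Evaluate the integral (use parity and integration by parts as needed): b_5 = -2/5.

Final answer: -2/5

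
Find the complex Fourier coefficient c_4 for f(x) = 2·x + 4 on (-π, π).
Compute the real Fourier coefficients first: a_4 = 0, b_4 = -1.
Then c_4 = (a_4 − i·b_4)/2 = i/2.

Final answer: i/2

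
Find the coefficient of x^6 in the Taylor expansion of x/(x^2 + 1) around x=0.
Expand to order 6: x/(x^2 + 1) = x^5 - x^3 + x + O(x^7).
The coefficient of x^6 is 0.

Final answer: 0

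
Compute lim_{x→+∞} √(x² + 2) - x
This is an ∞ − ∞ indeterminate form.
Multiply and divide by the conjugate √(x²+2) + x; the x² terms cancel, leaving 2/(√(x²+2)+x) → 0.
Limit = 0.

Final answer: 0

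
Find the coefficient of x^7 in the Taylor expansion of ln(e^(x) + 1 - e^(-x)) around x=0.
Expand to order 7: ln(e^(x) + 1 - e^(-x)) = 2869·x^7/120 - 604·x^6/45 + 31·x^5/4 - 14·x^4/3 + 3·x^3 - 2·x^2 + 2·x + O(x^8).
The coefficient of x^7 is 2869/120.

Final answer: 2869/120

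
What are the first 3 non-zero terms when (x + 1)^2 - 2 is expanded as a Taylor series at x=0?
x^2 + 2·x - 1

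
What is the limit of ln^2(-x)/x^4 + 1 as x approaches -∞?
The quotient is an ∞/∞ indeterminate form as x → -∞.
Compare growth rates of the dominant terms (exponentials ≫ polynomials ≫ logarithms), or apply L'Hôpital's rule; the quotient → 0.
Adding the constant: 0 + 1 = 1. Limit = 1.

Final answer: 1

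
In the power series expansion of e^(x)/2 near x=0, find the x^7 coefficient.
Expand to order 7: e^(x)/2 = x^7/10080 + x^6/1440 + x^5/240 + x^4/48 + x^3/12 + x^2/4 + x/2 + 1/2 + O(x^8).
The coefficient of x^7 is 1/10080.

Final answer: 1/10080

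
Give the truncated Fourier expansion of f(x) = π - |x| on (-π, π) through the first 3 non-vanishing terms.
4·cos(x)/π + 4·cos(3·x)/(9·π) + π/2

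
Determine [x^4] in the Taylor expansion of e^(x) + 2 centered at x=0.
Expand to order 4: e^(x) + 2 = x^4/24 + x^3/6 + x^2/2 + x + 3 + O(x^5).
The coefficient of x^4 is 1/24.

Final answer: 1/24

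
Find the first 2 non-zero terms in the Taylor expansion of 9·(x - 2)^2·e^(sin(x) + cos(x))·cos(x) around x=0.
-45·e·x^2 + 36·e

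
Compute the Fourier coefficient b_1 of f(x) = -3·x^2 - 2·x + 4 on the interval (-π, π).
b_1 = (1/π) ∫_{-π}^{π} f(x)·sin(1x) dx.
Evaluate the integral (use parity and integration by parts as needed): b_1 = -4.

Final answer: -4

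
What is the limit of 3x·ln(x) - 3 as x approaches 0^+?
The product is a 0·∞ indeterminate form at x → 0⁺.
Rewrite the product as 3·ln(x) / x^(-1) and apply L'Hôpital, or use the standard hierarchy x^(-1) ≫ |ln x| as x → 0⁺.
The indeterminate product → 0, so the limit = -3.

Final answer: -3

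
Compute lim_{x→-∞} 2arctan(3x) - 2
Evaluate the dominant behaviour as x → -∞; each term tends to a finite value or vanishes.
Limit = -π - 2.

Final answer: -π - 2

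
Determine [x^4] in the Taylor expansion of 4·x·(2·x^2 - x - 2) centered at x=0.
Expand to order 4: 4·x·(2·x^2 - x - 2) = 8·x^3 - 4·x^2 - 8·x + O(x^5).
The coefficient of x^4 is 0.

Final answer: 0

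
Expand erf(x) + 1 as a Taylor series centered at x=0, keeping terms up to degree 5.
x^5/(5·√(π)) - 2·x^3/(3·√(π)) + 2·x/√(π) + 1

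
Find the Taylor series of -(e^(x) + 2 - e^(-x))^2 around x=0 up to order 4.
-4·x^4/3 - 4·x^3/3 - 4·x^2 - 8·x - 4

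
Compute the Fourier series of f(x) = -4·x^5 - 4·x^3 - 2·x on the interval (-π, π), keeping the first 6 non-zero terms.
(-916 - 8·π^4 + 152·π^2)·sin(x) + (-16·π^2 + 26 + 4·π^4)·sin(2·x) + (-8·π^4/3 - 284/81 + 88·π^2/27)·sin(3·x) + (-π^2/2 + 19/16 + 2·π^4)·sin(4·x) + (-8·π^4/5 - 8·π^2/25 - 452/625)·sin(5·x) + (46/81 + 16·π^2/27 + 4·π^4/3)·sin(6·x)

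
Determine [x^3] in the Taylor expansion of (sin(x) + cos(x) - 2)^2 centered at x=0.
Expand to order 3: (sin(x) + cos(x) - 2)^2 = -2·x^3/3 + 2·x^2 - 2·x + 1 + O(x^4).
The coefficient of x^3 is -2/3.

Final answer: -2/3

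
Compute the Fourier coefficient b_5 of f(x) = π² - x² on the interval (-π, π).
b_5 = (1/π) ∫_{-π}^{π} f(x)·sin(5x) dx.
Evaluate the integral (use parity and integration by parts as needed): b_5 = 0.

Final answer: 0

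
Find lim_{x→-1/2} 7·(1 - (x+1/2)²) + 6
Direct substitution at x = -1/2 gives 13.

Final answer: 13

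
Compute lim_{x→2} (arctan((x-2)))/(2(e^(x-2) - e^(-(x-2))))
Both numerator and denominator → 0 as x → 2; this is a 0/0 indeterminate form.
Expand each to leading order near x = 2: numerator ~ (x - 2), denominator ~ 4·(x - 2).
The limit of the ratio is 1/4.

Final answer: 1/4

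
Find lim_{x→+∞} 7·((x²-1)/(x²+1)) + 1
Evaluate the dominant behaviour as x → +∞; each term tends to a finite value or vanishes.
Limit = 8.

Final answer: 8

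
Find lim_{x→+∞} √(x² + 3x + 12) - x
This is an ∞ − ∞ indeterminate form.
Multiply and divide by the conjugate √(x²+3x + 12) + x; the x² terms cancel, leaving (3x + 12)/(√(x²+3x + 12)+x) → 3/2.
Limit = 3/2.

Final answer: 3/2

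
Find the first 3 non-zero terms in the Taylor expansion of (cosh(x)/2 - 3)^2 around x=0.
-x^4/24 - 5·x^2/4 + 25/4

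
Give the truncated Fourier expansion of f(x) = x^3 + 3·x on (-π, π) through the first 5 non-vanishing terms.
(-6 + 2·π^2)·sin(x) + (-π^2 - 3/2)·sin(2·x) + (14/9 + 2·π^2/3)·sin(3·x) + (-π^2/2 - 21/16)·sin(4·x) + (138/125 + 2·π^2/5)·sin(5·x)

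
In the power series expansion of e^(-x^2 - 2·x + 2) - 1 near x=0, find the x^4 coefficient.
-5·e^(2)/6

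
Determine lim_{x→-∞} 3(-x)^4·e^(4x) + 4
The product is a 0·∞ indeterminate form at x → -∞.
Rewrite the product as 3(-x)^4 / e^(-4x) (an ∞/∞ form) and apply L'Hôpital, or use the standard hierarchy e^(4|x|) ≫ |(-x)^4| as x → -∞.
The indeterminate product → 0, so the limit = 4.

Final answer: 4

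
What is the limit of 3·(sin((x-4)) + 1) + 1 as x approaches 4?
Direct substitution at x = 4 gives 4.

Final answer: 4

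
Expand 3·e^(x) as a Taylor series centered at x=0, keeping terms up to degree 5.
x^5/40 + x^4/8 + x^3/2 + 3·x^2/2 + 3·x + 3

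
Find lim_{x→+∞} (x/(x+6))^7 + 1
As x → +∞: x/(x+6) = 1/(1 + 6/x) → 1, and the 7th power of a limit-1 base also → 1; with the additive constant, 1 + 1 = 2.
Limit = 2.

Final answer: 2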